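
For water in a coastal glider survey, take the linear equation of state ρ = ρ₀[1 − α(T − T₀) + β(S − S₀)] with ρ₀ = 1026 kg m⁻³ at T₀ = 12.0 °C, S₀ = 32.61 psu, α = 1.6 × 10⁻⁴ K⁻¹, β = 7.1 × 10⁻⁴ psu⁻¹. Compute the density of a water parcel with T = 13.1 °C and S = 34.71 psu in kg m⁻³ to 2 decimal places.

1027.35 kg m⁻³

T − T₀ = +1.1 K, S − S₀ = +2.10 psu.
Bracket = 1 − α·(+1.1) + β·(+2.10) = 1 + (1.315 × 10⁻³) = 1.0013150.
ρ = 1026 × 1.0013150 = 1027.35 kg m⁻³.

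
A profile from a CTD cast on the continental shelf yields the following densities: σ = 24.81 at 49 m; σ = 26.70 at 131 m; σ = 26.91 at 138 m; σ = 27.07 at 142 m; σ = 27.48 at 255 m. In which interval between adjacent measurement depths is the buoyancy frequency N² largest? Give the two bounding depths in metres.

138–142 m

Compute the density gradient over each adjacent pair:
  49–131 m: Δρ/Δz = 1.89/82 = 0.023 kg m⁻⁴
  131–138 m: Δρ/Δz = 0.21/7 = 0.030 kg m⁻⁴
  138–142 m: Δρ/Δz = 0.16/4 = 0.040 kg m⁻⁴
  142–255 m: Δρ/Δz = 0.41/113 = 3.6 × 10⁻³ kg m⁻⁴
The largest gradient is in the 138–142 m interval — the pycnocline.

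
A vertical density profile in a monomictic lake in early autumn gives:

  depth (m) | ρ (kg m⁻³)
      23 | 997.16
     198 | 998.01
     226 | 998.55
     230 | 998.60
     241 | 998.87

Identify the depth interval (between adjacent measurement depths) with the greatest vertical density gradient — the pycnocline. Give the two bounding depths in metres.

Compute the density gradient over each adjacent pair:
  23–198 m: Δρ/Δz = 0.85/175 = 4.9 × 10⁻³ kg m⁻⁴
  198–226 m: Δρ/Δz = 0.54/28 = 0.019 kg m⁻⁴
  226–230 m: Δρ/Δz = 0.05/4 = 0.013 kg m⁻⁴
  230–241 m: Δρ/Δz = 0.27/11 = 0.025 kg m⁻⁴
The largest gradient is in the 230–241 m interval — the pycnocline.

230–241 m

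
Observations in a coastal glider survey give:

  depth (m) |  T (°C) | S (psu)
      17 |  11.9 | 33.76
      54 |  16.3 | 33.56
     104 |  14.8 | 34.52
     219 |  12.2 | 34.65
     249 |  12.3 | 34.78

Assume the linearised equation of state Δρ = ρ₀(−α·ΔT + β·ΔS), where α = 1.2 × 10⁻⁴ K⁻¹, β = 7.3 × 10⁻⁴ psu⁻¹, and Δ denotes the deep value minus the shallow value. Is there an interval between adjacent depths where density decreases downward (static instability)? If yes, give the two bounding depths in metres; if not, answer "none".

Evaluate Δρ/ρ₀ = −αΔT + βΔS across each adjacent pair:
  17–54 m: −αΔT+βΔS = −(1.2 × 10⁻⁴)(+4.4)+(7.3 × 10⁻⁴)(-0.20) = -6.7 × 10⁻⁴ → UNSTABLE
  54–104 m: −αΔT+βΔS = −(1.2 × 10⁻⁴)(-1.5)+(7.3 × 10⁻⁴)(+0.96) = 8.8 × 10⁻⁴ → stable
  104–219 m: −αΔT+βΔS = −(1.2 × 10⁻⁴)(-2.6)+(7.3 × 10⁻⁴)(+0.13) = 4.1 × 10⁻⁴ → stable
  219–249 m: −αΔT+βΔS = −(1.2 × 10⁻⁴)(+0.1)+(7.3 × 10⁻⁴)(+0.13) = 8.3 × 10⁻⁵ → stable
The 17–54 m interval has Δρ < 0: lighter water underlies denser water.

17–54 m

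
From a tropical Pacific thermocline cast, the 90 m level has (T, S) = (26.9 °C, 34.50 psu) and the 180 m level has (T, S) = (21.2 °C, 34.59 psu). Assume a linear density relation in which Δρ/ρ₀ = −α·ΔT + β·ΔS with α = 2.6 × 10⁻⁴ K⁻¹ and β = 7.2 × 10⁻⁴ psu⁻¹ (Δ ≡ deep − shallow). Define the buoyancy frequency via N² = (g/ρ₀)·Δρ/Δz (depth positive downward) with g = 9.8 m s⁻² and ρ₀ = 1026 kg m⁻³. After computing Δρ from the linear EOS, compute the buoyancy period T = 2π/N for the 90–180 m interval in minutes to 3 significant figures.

ΔT = -5.7 K, ΔS = +0.09 psu (deep − shallow).
Δρ/ρ₀ = −αΔT + βΔS = 1.482 × 10⁻³ + 6.48 × 10⁻⁵ = 1.5468 × 10⁻³, so Δρ ≈ 1.587 kg m⁻³.
N² = (g/ρ₀)·Δρ/Δz = g·(Δρ/ρ₀)/Δz = 9.8 × 1.5468 × 10⁻³ / 90 = 1.6843 × 10⁻⁴ s⁻².
N = √(1.6843 × 10⁻⁴) = 0.012978 rad s⁻¹ → T = 2π/N = 484.14 s = 8.0690 min ≈ 8.07 min.

8.07 min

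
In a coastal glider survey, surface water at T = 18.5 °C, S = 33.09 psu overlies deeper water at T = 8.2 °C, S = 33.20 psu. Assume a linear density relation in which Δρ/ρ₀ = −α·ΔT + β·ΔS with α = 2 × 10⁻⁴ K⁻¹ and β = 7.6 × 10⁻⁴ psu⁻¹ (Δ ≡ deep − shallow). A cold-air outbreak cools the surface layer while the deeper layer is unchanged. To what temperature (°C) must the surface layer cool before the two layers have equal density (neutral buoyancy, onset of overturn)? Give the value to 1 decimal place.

Neutral buoyancy requires Δρ = 0, i.e. −α(T_deep − T_surf′) + β(S_deep − S_surf) = 0.
T_surf′ = T_deep − (β/α)·ΔS = 8.2 − (7.6 × 10⁻⁴/2 × 10⁻⁴)·(+0.11) = 7.782 °C.
Cooling required: 18.5 − (7.782) = 10.718 °C.

7.8 °C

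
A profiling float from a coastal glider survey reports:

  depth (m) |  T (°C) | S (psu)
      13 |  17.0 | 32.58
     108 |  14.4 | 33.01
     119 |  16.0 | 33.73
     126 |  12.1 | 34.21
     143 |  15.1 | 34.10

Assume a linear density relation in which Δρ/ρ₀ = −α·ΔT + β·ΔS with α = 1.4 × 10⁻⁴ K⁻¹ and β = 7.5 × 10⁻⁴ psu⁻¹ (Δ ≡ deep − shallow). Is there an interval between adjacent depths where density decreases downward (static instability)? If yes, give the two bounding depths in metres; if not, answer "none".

Evaluate Δρ/ρ₀ = −αΔT + βΔS across each adjacent pair:
  13–108 m: −αΔT+βΔS = −(1.4 × 10⁻⁴)(-2.6)+(7.5 × 10⁻⁴)(+0.43) = 6.9 × 10⁻⁴ → stable
  108–119 m: −αΔT+βΔS = −(1.4 × 10⁻⁴)(+1.6)+(7.5 × 10⁻⁴)(+0.72) = 3.2 × 10⁻⁴ → stable
  119–126 m: −αΔT+βΔS = −(1.4 × 10⁻⁴)(-3.9)+(7.5 × 10⁻⁴)(+0.48) = 9.1 × 10⁻⁴ → stable
  126–143 m: −αΔT+βΔS = −(1.4 × 10⁻⁴)(+3.0)+(7.5 × 10⁻⁴)(-0.11) = -5.0 × 10⁻⁴ → UNSTABLE
The 126–143 m interval has Δρ < 0: lighter water underlies denser water.

126–143 m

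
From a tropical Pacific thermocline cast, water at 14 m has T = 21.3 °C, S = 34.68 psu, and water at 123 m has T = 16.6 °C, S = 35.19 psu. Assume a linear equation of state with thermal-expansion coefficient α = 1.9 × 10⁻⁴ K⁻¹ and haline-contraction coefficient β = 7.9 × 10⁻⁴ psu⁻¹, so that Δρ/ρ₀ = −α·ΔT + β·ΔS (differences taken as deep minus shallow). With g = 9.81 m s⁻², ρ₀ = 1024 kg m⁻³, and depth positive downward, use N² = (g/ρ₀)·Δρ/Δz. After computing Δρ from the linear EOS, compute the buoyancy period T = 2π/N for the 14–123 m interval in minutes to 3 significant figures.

ΔT = -4.7 K, ΔS = +0.51 psu (deep − shallow).
Δρ/ρ₀ = −αΔT + βΔS = 8.93 × 10⁻⁴ + 4.029 × 10⁻⁴ = 1.2959 × 10⁻³, so Δρ ≈ 1.327 kg m⁻³.
N² = (g/ρ₀)·Δρ/Δz = g·(Δρ/ρ₀)/Δz = 9.81 × 1.2959 × 10⁻³ / 109 = 1.1663 × 10⁻⁴ s⁻².
N = √(1.1663 × 10⁻⁴) = 0.010800 rad s⁻¹ → T = 2π/N = 581.78 s = 9.6963 min ≈ 9.70 min.

9.70 min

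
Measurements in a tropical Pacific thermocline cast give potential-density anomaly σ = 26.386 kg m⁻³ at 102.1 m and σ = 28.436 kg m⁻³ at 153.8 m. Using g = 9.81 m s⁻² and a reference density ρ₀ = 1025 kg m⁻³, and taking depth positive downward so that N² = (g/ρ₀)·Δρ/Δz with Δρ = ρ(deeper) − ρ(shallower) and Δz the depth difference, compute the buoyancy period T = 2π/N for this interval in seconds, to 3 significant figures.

323 s

Δρ = 1028.436 − 1026.386 = 2.050 kg m⁻³ over Δz = 153.8 − 102.1 = 51.7 m.
N² = (9.81/1025) × (2.050/51.7) = 3.7950 × 10⁻⁴ s⁻².
N = √(3.7950 × 10⁻⁴) = 0.019481 rad s⁻¹, so T = 2π/N = 322.53 s ≈ 323 s.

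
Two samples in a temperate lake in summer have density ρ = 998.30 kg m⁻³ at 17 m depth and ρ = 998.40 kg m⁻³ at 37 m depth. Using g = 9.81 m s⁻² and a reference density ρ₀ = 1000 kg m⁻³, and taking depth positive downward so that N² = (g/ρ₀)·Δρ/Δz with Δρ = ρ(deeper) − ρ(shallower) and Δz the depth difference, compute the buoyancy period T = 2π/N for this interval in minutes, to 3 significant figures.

15.0 min

Δρ = 998.40 − 998.30 = 0.10 kg m⁻³ over Δz = 37 − 17 = 20 m.
N² = (9.81/1000) × (0.10/20) = 4.9050 × 10⁻⁵ s⁻².
N = √(4.9050 × 10⁻⁵) = 7.0036 × 10⁻³ rad s⁻¹, so T = 2π/N = 897.14 s = 14.952 min ≈ 15.0 min.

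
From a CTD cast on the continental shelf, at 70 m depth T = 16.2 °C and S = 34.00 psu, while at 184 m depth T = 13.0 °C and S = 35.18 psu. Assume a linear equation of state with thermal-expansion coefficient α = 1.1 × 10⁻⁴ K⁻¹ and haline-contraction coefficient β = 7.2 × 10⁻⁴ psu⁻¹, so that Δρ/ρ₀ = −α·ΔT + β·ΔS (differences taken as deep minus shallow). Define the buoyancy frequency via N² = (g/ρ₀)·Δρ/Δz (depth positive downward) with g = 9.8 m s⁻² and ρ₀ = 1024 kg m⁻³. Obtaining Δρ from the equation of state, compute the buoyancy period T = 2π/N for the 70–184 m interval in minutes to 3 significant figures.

10.3 min

ΔT = -3.2 K, ΔS = +1.18 psu (deep − shallow).
Δρ/ρ₀ = −αΔT + βΔS = 3.52 × 10⁻⁴ + 8.496 × 10⁻⁴ = 1.2016 × 10⁻³, so Δρ ≈ 1.230 kg m⁻³.
N² = (g/ρ₀)·Δρ/Δz = g·(Δρ/ρ₀)/Δz = 9.8 × 1.2016 × 10⁻³ / 114 = 1.0330 × 10⁻⁴ s⁻².
N = √(1.0330 × 10⁻⁴) = 0.010164 rad s⁻¹ → T = 2π/N = 618.18 s = 10.303 min ≈ 10.3 min.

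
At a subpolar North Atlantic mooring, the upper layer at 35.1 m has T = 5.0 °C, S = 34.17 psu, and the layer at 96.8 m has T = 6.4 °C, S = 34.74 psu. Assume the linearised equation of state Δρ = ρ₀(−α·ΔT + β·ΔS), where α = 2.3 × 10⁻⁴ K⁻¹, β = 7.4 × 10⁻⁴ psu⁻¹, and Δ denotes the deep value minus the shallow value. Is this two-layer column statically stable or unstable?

ΔT = 6.4 − 5.0 = +1.4 K and ΔS = 34.74 − 34.17 = +0.57 psu (deep − shallow).
−αΔT = -3.22 × 10⁻⁴; βΔS = 4.218 × 10⁻⁴; sum Δρ/ρ₀ = 9.98 × 10⁻⁵.
Δρ/ρ₀ > 0, so Δρ > 0: deeper water is denser → statically stable.

stable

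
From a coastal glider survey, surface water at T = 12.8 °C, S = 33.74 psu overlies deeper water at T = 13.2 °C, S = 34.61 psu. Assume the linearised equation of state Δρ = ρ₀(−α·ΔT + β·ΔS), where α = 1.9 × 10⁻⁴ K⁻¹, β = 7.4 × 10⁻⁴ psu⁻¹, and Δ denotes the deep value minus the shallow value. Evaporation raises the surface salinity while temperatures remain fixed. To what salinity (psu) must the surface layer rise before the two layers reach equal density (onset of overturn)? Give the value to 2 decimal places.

34.51 psu

Neutral buoyancy requires −α(T_deep − T_surf) + β(S_deep − S_surf′) = 0.
S_surf′ = S_deep − (α/β)·ΔT = 34.61 − (1.9 × 10⁻⁴/7.4 × 10⁻⁴)·(+0.4) = 34.5073 psu.
Increase required: 34.5073 − 33.74 = 0.7673 psu.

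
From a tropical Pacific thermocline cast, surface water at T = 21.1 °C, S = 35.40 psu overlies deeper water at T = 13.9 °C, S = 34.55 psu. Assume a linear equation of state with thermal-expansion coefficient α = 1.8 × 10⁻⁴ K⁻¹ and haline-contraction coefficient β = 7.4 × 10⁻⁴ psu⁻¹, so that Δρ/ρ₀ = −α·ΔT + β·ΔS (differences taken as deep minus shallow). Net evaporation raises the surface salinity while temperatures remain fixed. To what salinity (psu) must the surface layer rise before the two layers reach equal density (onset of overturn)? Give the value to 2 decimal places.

Neutral buoyancy requires −α(T_deep − T_surf) + β(S_deep − S_surf′) = 0.
S_surf′ = S_deep − (α/β)·ΔT = 34.55 − (1.8 × 10⁻⁴/7.4 × 10⁻⁴)·(-7.2) = 36.3014 psu.
Increase required: 36.3014 − 35.40 = 0.9014 psu.

36.30 psu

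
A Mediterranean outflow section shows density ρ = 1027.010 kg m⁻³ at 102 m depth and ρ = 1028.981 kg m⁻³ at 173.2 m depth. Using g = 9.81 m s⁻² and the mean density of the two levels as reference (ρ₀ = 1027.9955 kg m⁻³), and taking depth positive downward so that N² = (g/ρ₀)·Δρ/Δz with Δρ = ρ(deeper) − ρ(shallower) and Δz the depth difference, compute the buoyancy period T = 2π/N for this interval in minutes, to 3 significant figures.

Δρ = 1028.981 − 1027.010 = 1.971 kg m⁻³ over Δz = 173.2 − 102 = 71.2 m.
N² = (9.81/1027.9955) × (1.971/71.2) = 2.6417 × 10⁻⁴ s⁻².
N = √(2.6417 × 10⁻⁴) = 0.016253 rad s⁻¹, so T = 2π/N = 386.59 s = 6.4432 min ≈ 6.44 min.

6.44 min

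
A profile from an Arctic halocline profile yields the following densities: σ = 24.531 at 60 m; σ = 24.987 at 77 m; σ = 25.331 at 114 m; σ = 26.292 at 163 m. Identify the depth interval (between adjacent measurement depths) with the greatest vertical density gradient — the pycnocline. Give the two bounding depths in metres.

Compute the density gradient over each adjacent pair:
  60–77 m: Δρ/Δz = 0.456/17 = 0.027 kg m⁻⁴
  77–114 m: Δρ/Δz = 0.344/37 = 9.3 × 10⁻³ kg m⁻⁴
  114–163 m: Δρ/Δz = 0.961/49 = 0.020 kg m⁻⁴
The largest gradient is in the 60–77 m interval — the pycnocline.

60–77 m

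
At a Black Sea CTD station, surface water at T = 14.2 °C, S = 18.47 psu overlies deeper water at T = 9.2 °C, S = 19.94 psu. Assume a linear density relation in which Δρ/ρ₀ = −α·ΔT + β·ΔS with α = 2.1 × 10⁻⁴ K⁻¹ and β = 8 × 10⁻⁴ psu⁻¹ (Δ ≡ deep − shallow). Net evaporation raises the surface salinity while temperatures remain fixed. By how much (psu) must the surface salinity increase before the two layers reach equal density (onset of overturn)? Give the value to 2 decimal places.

Neutral buoyancy requires −α(T_deep − T_surf) + β(S_deep − S_surf′) = 0.
S_surf′ = S_deep − (α/β)·ΔT = 19.94 − (2.1 × 10⁻⁴/8 × 10⁻⁴)·(-5.0) = 21.2525 psu.
Increase required: 21.2525 − 18.47 = 2.7825 psu.

2.78 psu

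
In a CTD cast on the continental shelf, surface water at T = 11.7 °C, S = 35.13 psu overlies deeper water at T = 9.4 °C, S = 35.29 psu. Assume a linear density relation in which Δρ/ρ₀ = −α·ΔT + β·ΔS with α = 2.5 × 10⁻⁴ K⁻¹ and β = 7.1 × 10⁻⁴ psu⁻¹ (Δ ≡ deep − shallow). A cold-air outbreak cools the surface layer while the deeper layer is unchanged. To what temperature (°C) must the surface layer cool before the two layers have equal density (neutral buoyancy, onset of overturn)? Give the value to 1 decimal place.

8.9 °C

Neutral buoyancy requires Δρ = 0, i.e. −α(T_deep − T_surf′) + β(S_deep − S_surf) = 0.
T_surf′ = T_deep − (β/α)·ΔS = 9.4 − (7.1 × 10⁻⁴/2.5 × 10⁻⁴)·(+0.16) = 8.946 °C.
Cooling required: 11.7 − (8.946) = 2.754 °C.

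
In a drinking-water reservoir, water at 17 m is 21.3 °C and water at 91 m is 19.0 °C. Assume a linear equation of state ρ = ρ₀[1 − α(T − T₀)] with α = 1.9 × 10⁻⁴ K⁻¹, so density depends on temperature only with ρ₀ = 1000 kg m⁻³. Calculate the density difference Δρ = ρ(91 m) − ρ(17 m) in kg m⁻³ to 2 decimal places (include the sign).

+0.44 kg m⁻³

ΔT = -2.3 K, Δρ/ρ₀ = −αΔT = 4.37 × 10⁻⁴.
Δρ = 1000 × (4.37 × 10⁻⁴) = +0.44 kg m⁻³.
Positive Δρ: denser below, stable.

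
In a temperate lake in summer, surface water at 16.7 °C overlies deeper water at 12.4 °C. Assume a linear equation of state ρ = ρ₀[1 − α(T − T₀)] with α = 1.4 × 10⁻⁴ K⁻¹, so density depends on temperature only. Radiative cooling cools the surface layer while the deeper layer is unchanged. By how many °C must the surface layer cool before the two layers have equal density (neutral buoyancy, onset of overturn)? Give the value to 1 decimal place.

4.3 °C

With temperature the only control, equal density requires T_surf′ = T_deep.
T_surf′ = 12.4 °C.
Cooling required: 16.7 − 12.4 = 4.3 °C.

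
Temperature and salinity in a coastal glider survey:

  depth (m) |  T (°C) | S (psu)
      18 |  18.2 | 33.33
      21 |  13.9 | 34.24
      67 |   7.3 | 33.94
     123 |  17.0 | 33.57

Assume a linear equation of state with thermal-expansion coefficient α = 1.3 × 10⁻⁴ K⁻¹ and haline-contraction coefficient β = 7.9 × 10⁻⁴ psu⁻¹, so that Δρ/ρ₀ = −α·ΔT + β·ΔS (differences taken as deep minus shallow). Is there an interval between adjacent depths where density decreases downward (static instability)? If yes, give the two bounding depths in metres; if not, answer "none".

Evaluate Δρ/ρ₀ = −αΔT + βΔS across each adjacent pair:
  18–21 m: −αΔT+βΔS = −(1.3 × 10⁻⁴)(-4.3)+(7.9 × 10⁻⁴)(+0.91) = 1.3 × 10⁻³ → stable
  21–67 m: −αΔT+βΔS = −(1.3 × 10⁻⁴)(-6.6)+(7.9 × 10⁻⁴)(-0.30) = 6.2 × 10⁻⁴ → stable
  67–123 m: −αΔT+βΔS = −(1.3 × 10⁻⁴)(+9.7)+(7.9 × 10⁻⁴)(-0.37) = -1.6 × 10⁻³ → UNSTABLE
The 67–123 m interval has Δρ < 0: lighter water underlies denser water.

67–123 m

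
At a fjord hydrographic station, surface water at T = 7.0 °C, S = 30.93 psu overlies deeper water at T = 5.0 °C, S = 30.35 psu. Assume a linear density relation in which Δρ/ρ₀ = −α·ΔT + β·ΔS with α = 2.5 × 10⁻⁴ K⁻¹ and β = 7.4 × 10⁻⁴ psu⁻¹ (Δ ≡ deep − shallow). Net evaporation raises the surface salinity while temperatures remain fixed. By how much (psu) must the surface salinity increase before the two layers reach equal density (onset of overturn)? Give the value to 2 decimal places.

Neutral buoyancy requires −α(T_deep − T_surf) + β(S_deep − S_surf′) = 0.
S_surf′ = S_deep − (α/β)·ΔT = 30.35 − (2.5 × 10⁻⁴/7.4 × 10⁻⁴)·(-2.0) = 31.0257 psu.
Increase required: 31.0257 − 30.93 = 0.0957 psu.

0.10 psu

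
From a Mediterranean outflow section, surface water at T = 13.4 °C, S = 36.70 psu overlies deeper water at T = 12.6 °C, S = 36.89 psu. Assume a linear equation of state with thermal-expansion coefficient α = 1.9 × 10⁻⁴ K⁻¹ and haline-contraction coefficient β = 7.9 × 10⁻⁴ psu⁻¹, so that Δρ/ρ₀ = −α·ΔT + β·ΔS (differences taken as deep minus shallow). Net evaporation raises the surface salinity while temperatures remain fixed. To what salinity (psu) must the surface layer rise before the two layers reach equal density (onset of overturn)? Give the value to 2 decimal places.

Neutral buoyancy requires −α(T_deep − T_surf) + β(S_deep − S_surf′) = 0.
S_surf′ = S_deep − (α/β)·ΔT = 36.89 − (1.9 × 10⁻⁴/7.9 × 10⁻⁴)·(-0.8) = 37.0824 psu.
Increase required: 37.0824 − 36.70 = 0.3824 psu.

37.08 psu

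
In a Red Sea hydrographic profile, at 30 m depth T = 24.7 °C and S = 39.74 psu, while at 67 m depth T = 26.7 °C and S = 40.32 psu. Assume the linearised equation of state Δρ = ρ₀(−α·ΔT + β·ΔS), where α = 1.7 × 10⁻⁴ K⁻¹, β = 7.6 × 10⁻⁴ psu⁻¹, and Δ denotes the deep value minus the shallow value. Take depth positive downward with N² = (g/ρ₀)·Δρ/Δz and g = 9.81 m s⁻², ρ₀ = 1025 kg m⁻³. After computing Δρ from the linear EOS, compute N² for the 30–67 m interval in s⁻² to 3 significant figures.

2.67 × 10⁻⁵ s⁻²

ΔT = +2.0 K, ΔS = +0.58 psu (deep − shallow).
Δρ/ρ₀ = −αΔT + βΔS = -3.40 × 10⁻⁴ + 4.408 × 10⁻⁴ = 1.008 × 10⁻⁴, so Δρ ≈ 0.1033 kg m⁻³.
N² = (g/ρ₀)·Δρ/Δz = g·(Δρ/ρ₀)/Δz = 9.81 × 1.008 × 10⁻⁴ / 37 = 2.6726 × 10⁻⁵ s⁻² ≈ 2.67 × 10⁻⁵ s⁻².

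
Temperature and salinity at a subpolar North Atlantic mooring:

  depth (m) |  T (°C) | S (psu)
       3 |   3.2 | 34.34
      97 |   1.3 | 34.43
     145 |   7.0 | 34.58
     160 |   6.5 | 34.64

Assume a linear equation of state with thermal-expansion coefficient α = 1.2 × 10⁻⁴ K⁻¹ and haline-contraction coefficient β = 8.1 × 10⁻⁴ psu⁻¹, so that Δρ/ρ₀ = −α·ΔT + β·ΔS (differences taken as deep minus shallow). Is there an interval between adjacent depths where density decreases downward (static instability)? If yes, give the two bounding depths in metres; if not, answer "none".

Evaluate Δρ/ρ₀ = −αΔT + βΔS across each adjacent pair:
  3–97 m: −αΔT+βΔS = −(1.2 × 10⁻⁴)(-1.9)+(8.1 × 10⁻⁴)(+0.09) = 3.0 × 10⁻⁴ → stable
  97–145 m: −αΔT+βΔS = −(1.2 × 10⁻⁴)(+5.7)+(8.1 × 10⁻⁴)(+0.15) = -5.6 × 10⁻⁴ → UNSTABLE
  145–160 m: −αΔT+βΔS = −(1.2 × 10⁻⁴)(-0.5)+(8.1 × 10⁻⁴)(+0.06) = 1.1 × 10⁻⁴ → stable
The 97–145 m interval has Δρ < 0: lighter water underlies denser water.

97–145 m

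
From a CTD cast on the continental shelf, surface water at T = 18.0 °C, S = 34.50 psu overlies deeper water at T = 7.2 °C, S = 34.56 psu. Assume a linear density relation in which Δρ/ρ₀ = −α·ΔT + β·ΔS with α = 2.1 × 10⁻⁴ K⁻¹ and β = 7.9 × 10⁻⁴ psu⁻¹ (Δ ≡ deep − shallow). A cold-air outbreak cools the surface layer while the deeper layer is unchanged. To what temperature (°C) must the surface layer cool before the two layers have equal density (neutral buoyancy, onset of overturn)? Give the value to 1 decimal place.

Neutral buoyancy requires Δρ = 0, i.e. −α(T_deep − T_surf′) + β(S_deep − S_surf) = 0.
T_surf′ = T_deep − (β/α)·ΔS = 7.2 − (7.9 × 10⁻⁴/2.1 × 10⁻⁴)·(+0.06) = 6.974 °C.
Cooling required: 18.0 − (6.974) = 11.026 °C.

7.0 °C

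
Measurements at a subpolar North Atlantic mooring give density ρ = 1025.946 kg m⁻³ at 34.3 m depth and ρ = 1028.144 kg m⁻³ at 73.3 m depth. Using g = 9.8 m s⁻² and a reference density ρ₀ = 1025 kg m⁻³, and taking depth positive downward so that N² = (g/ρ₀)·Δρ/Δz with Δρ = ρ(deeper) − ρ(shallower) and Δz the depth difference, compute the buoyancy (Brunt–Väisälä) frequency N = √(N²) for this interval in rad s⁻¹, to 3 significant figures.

0.0232 rad s⁻¹

Δρ = 1028.144 − 1025.946 = 2.198 kg m⁻³ over Δz = 73.3 − 34.3 = 39 m.
N² = (9.8/1025) × (2.198/39) = 5.3885 × 10⁻⁴ s⁻².
N = √(5.3885 × 10⁻⁴) = 0.023213 rad s⁻¹ ≈ 0.0232 rad s⁻¹.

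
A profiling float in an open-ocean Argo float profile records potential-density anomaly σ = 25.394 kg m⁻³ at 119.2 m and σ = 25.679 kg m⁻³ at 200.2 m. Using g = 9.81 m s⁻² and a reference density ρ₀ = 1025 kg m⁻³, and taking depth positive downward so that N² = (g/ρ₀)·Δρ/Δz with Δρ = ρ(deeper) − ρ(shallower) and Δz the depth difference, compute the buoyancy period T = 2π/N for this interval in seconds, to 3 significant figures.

Δρ = 1025.679 − 1025.394 = 0.285 kg m⁻³ over Δz = 200.2 − 119.2 = 81 m.
N² = (9.81/1025) × (0.285/81) = 3.3675 × 10⁻⁵ s⁻².
N = √(3.3675 × 10⁻⁵) = 5.8030 × 10⁻³ rad s⁻¹, so T = 2π/N = 1.0827 × 10³ s ≈ 1.08 × 10³ s.

1.08 × 10³ s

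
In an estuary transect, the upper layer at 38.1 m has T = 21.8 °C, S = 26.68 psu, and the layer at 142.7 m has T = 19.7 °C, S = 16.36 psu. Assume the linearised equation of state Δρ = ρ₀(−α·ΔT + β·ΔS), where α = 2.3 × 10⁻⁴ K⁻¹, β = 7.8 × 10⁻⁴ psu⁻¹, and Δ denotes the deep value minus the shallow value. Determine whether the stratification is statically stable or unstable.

ΔT = 19.7 − 21.8 = -2.1 K and ΔS = 16.36 − 26.68 = -10.32 psu (deep − shallow).
−αΔT = 4.83 × 10⁻⁴; βΔS = -8.0496 × 10⁻³; sum Δρ/ρ₀ = -7.5666 × 10⁻³.
Δρ/ρ₀ < 0, so Δρ < 0: deeper water is lighter → statically unstable; the column would overturn.

unstable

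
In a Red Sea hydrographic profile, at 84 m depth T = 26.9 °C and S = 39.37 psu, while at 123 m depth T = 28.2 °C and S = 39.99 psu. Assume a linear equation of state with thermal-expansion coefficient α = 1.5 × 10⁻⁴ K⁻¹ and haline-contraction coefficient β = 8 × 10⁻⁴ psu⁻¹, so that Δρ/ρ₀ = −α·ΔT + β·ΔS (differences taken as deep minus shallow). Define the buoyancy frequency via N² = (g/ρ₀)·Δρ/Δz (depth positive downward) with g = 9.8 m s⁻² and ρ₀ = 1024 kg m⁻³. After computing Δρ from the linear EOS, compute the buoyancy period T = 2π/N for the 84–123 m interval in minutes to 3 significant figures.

12.0 min

ΔT = +1.3 K, ΔS = +0.62 psu (deep − shallow).
Δρ/ρ₀ = −αΔT + βΔS = -1.95 × 10⁻⁴ + 4.96 × 10⁻⁴ = 3.01 × 10⁻⁴, so Δρ ≈ 0.3082 kg m⁻³.
N² = (g/ρ₀)·Δρ/Δz = g·(Δρ/ρ₀)/Δz = 9.8 × 3.01 × 10⁻⁴ / 39 = 7.5636 × 10⁻⁵ s⁻².
N = √(7.5636 × 10⁻⁵) = 8.6969 × 10⁻³ rad s⁻¹ → T = 2π/N = 722.46 s = 12.041 min ≈ 12.0 min.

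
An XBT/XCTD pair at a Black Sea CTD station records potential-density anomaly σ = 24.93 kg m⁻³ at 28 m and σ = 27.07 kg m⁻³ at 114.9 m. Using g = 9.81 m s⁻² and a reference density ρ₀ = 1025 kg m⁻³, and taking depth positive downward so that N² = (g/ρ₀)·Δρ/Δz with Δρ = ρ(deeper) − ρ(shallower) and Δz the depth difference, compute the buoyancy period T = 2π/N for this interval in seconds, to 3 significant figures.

409 s

Δρ = 1027.07 − 1024.93 = 2.14 kg m⁻³ over Δz = 114.9 − 28 = 86.9 m.
N² = (9.81/1025) × (2.14/86.9) = 2.3569 × 10⁻⁴ s⁻².
N = √(2.3569 × 10⁻⁴) = 0.015352 rad s⁻¹, so T = 2π/N = 409.27 s ≈ 409 s.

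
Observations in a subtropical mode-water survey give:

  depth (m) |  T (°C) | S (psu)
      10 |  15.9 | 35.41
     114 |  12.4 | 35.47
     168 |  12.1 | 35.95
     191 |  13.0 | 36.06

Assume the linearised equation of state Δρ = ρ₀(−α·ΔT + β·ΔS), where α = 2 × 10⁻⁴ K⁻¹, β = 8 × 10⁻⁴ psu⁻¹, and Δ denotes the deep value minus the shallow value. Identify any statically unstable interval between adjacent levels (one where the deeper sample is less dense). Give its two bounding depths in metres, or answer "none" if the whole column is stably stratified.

Evaluate Δρ/ρ₀ = −αΔT + βΔS across each adjacent pair:
  10–114 m: −αΔT+βΔS = −(2 × 10⁻⁴)(-3.5)+(8 × 10⁻⁴)(+0.06) = 7.5 × 10⁻⁴ → stable
  114–168 m: −αΔT+βΔS = −(2 × 10⁻⁴)(-0.3)+(8 × 10⁻⁴)(+0.48) = 4.4 × 10⁻⁴ → stable
  168–191 m: −αΔT+βΔS = −(2 × 10⁻⁴)(+0.9)+(8 × 10⁻⁴)(+0.11) = -9.2 × 10⁻⁵ → UNSTABLE
The 168–191 m interval has Δρ < 0: lighter water underlies denser water.

168–191 m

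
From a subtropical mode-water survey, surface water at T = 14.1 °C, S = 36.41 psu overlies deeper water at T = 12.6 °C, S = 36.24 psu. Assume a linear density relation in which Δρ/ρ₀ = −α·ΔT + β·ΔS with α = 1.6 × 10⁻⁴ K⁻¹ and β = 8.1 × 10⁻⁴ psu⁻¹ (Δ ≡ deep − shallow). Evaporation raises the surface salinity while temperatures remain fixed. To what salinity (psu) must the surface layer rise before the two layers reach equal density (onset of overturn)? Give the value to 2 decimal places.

Neutral buoyancy requires −α(T_deep − T_surf) + β(S_deep − S_surf′) = 0.
S_surf′ = S_deep − (α/β)·ΔT = 36.24 − (1.6 × 10⁻⁴/8.1 × 10⁻⁴)·(-1.5) = 36.5363 psu.
Increase required: 36.5363 − 36.41 = 0.1263 psu.

36.54 psu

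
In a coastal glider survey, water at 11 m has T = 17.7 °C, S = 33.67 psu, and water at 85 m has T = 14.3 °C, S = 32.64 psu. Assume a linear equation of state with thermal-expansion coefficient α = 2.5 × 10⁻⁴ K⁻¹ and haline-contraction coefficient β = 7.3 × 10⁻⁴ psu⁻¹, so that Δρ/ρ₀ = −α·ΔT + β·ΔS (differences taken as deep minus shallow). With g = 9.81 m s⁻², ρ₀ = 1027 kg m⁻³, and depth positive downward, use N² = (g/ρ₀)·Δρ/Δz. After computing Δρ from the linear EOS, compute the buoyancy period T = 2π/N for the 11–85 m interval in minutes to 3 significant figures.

29.0 min

ΔT = -3.4 K, ΔS = -1.03 psu (deep − shallow).
Δρ/ρ₀ = −αΔT + βΔS = 8.50 × 10⁻⁴ − 7.519 × 10⁻⁴ = 9.81 × 10⁻⁵, so Δρ ≈ 0.1007 kg m⁻³.
N² = (g/ρ₀)·Δρ/Δz = g·(Δρ/ρ₀)/Δz = 9.81 × 9.81 × 10⁻⁵ / 74 = 1.3005 × 10⁻⁵ s⁻².
N = √(1.3005 × 10⁻⁵) = 3.6062 × 10⁻³ rad s⁻¹ → T = 2π/N = 1.7423 × 10³ s = 29.038 min ≈ 29.0 min.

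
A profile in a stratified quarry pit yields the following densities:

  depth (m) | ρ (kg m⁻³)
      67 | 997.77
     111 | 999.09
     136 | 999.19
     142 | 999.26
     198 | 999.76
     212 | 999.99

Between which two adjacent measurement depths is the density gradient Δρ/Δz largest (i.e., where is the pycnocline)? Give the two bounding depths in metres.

Compute the density gradient over each adjacent pair:
  67–111 m: Δρ/Δz = 1.32/44 = 0.030 kg m⁻⁴
  111–136 m: Δρ/Δz = 0.10/25 = 4.0 × 10⁻³ kg m⁻⁴
  136–142 m: Δρ/Δz = 0.07/6 = 0.012 kg m⁻⁴
  142–198 m: Δρ/Δz = 0.50/56 = 8.9 × 10⁻³ kg m⁻⁴
  198–212 m: Δρ/Δz = 0.23/14 = 0.016 kg m⁻⁴
The largest gradient is in the 67–111 m interval — the pycnocline.

67–111 m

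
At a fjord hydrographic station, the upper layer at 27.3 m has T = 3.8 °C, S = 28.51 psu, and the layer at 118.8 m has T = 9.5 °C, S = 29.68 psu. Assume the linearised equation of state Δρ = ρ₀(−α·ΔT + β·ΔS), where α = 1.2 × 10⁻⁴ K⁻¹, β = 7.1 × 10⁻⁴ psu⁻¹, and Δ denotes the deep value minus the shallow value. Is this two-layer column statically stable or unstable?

stable

ΔT = 9.5 − 3.8 = +5.7 K and ΔS = 29.68 − 28.51 = +1.17 psu (deep − shallow).
−αΔT = -6.84 × 10⁻⁴; βΔS = 8.307 × 10⁻⁴; sum Δρ/ρ₀ = 1.467 × 10⁻⁴.
Δρ/ρ₀ > 0, so Δρ > 0: deeper water is denser → statically stable.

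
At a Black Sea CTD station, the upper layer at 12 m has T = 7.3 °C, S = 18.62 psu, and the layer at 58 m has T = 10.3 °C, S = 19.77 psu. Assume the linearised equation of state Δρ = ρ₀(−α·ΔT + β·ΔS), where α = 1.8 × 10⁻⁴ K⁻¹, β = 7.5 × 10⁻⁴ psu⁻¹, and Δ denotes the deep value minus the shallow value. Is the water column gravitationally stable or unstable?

ΔT = 10.3 − 7.3 = +3.0 K and ΔS = 19.77 − 18.62 = +1.15 psu (deep − shallow).
−αΔT = -5.40 × 10⁻⁴; βΔS = 8.625 × 10⁻⁴; sum Δρ/ρ₀ = 3.225 × 10⁻⁴.
Δρ/ρ₀ > 0, so Δρ > 0: deeper water is denser → statically stable.

stable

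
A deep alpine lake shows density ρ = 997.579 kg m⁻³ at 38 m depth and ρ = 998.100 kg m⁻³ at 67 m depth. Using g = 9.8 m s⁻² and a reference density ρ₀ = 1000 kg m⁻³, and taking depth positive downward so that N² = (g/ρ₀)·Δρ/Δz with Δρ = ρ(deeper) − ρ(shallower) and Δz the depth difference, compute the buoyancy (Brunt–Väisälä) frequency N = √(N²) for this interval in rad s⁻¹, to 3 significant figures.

Δρ = 998.100 − 997.579 = 0.521 kg m⁻³ over Δz = 67 − 38 = 29 m.
N² = (9.8/1000) × (0.521/29) = 1.7606 × 10⁻⁴ s⁻².
N = √(1.7606 × 10⁻⁴) = 0.013269 rad s⁻¹ ≈ 0.0133 rad s⁻¹.

0.0133 rad s⁻¹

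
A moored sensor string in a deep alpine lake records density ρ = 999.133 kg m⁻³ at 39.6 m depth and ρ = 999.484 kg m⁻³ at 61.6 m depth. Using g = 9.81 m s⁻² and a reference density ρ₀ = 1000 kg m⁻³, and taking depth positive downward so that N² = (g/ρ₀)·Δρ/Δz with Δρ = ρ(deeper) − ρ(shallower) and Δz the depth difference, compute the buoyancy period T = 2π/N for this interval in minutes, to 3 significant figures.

Δρ = 999.484 − 999.133 = 0.351 kg m⁻³ over Δz = 61.6 − 39.6 = 22 m.
N² = (9.81/1000) × (0.351/22) = 1.5651 × 10⁻⁴ s⁻².
N = √(1.5651 × 10⁻⁴) = 0.012510 rad s⁻¹, so T = 2π/N = 502.25 s = 8.3708 min ≈ 8.37 min.

8.37 min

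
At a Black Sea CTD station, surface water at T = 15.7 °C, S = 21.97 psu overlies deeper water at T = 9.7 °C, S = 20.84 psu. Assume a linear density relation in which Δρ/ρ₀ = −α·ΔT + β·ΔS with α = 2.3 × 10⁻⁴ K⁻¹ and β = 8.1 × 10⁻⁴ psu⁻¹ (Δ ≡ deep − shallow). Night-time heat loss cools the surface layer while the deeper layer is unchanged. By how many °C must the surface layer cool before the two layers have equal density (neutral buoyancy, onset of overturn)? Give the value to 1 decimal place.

Neutral buoyancy requires Δρ = 0, i.e. −α(T_deep − T_surf′) + β(S_deep − S_surf) = 0.
T_surf′ = T_deep − (β/α)·ΔS = 9.7 − (8.1 × 10⁻⁴/2.3 × 10⁻⁴)·(-1.13) = 13.680 °C.
Cooling required: 15.7 − (13.680) = 2.020 °C.

2.0 °C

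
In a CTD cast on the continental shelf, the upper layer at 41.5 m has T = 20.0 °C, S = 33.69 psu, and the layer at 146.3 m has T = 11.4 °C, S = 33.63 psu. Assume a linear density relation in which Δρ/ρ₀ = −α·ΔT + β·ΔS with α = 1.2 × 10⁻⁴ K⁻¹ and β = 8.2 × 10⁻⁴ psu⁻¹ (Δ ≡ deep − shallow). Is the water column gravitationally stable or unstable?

stable

ΔT = 11.4 − 20.0 = -8.6 K and ΔS = 33.63 − 33.69 = -0.06 psu (deep − shallow).
−αΔT = 1.032 × 10⁻³; βΔS = -4.92 × 10⁻⁵; sum Δρ/ρ₀ = 9.828 × 10⁻⁴.
Δρ/ρ₀ > 0, so Δρ > 0: deeper water is denser → statically stable.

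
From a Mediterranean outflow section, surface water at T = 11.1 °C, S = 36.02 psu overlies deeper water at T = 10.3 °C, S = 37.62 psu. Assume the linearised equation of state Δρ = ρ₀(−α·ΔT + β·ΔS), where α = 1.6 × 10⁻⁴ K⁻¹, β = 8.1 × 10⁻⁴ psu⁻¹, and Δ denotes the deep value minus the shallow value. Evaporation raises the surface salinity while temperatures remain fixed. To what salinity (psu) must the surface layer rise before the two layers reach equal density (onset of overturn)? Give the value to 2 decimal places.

Neutral buoyancy requires −α(T_deep − T_surf) + β(S_deep − S_surf′) = 0.
S_surf′ = S_deep − (α/β)·ΔT = 37.62 − (1.6 × 10⁻⁴/8.1 × 10⁻⁴)·(-0.8) = 37.7780 psu.
Increase required: 37.7780 − 36.02 = 1.7580 psu.

37.78 psu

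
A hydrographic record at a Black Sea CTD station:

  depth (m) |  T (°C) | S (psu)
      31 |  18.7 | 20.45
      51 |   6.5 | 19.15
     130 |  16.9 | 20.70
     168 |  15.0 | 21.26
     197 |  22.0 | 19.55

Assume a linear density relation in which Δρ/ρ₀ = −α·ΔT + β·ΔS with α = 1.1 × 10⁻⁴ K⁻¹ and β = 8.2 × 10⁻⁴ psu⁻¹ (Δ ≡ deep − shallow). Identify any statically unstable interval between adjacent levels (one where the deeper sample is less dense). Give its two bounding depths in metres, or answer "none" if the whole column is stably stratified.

Evaluate Δρ/ρ₀ = −αΔT + βΔS across each adjacent pair:
  31–51 m: −αΔT+βΔS = −(1.1 × 10⁻⁴)(-12.2)+(8.2 × 10⁻⁴)(-1.30) = 2.8 × 10⁻⁴ → stable
  51–130 m: −αΔT+βΔS = −(1.1 × 10⁻⁴)(+10.4)+(8.2 × 10⁻⁴)(+1.55) = 1.3 × 10⁻⁴ → stable
  130–168 m: −αΔT+βΔS = −(1.1 × 10⁻⁴)(-1.9)+(8.2 × 10⁻⁴)(+0.56) = 6.7 × 10⁻⁴ → stable
  168–197 m: −αΔT+βΔS = −(1.1 × 10⁻⁴)(+7.0)+(8.2 × 10⁻⁴)(-1.71) = -2.2 × 10⁻³ → UNSTABLE
The 168–197 m interval has Δρ < 0: lighter water underlies denser water.

168–197 m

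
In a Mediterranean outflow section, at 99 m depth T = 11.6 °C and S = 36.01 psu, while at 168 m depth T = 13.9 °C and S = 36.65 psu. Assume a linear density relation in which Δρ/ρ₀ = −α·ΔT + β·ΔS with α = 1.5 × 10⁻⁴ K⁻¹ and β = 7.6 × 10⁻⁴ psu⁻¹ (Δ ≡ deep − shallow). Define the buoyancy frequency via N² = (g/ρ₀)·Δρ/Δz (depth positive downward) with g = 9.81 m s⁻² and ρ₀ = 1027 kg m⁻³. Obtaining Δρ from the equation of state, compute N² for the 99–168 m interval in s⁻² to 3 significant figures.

ΔT = +2.3 K, ΔS = +0.64 psu (deep − shallow).
Δρ/ρ₀ = −αΔT + βΔS = -3.45 × 10⁻⁴ + 4.864 × 10⁻⁴ = 1.414 × 10⁻⁴, so Δρ ≈ 0.1452 kg m⁻³.
N² = (g/ρ₀)·Δρ/Δz = g·(Δρ/ρ₀)/Δz = 9.81 × 1.414 × 10⁻⁴ / 69 = 2.0103 × 10⁻⁵ s⁻² ≈ 2.01 × 10⁻⁵ s⁻².

2.01 × 10⁻⁵ s⁻²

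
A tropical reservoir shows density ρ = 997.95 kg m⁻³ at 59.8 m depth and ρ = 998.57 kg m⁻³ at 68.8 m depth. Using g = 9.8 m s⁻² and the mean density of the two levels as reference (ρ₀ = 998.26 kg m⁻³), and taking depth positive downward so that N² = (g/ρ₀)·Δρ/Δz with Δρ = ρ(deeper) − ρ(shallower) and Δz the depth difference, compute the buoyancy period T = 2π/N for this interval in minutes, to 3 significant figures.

4.03 min

Δρ = 998.57 − 997.95 = 0.62 kg m⁻³ over Δz = 68.8 − 59.8 = 9 m.
N² = (9.8/998.26) × (0.62/9) = 6.7629 × 10⁻⁴ s⁻².
N = √(6.7629 × 10⁻⁴) = 0.026006 rad s⁻¹, so T = 2π/N = 241.61 s = 4.0268 min ≈ 4.03 min.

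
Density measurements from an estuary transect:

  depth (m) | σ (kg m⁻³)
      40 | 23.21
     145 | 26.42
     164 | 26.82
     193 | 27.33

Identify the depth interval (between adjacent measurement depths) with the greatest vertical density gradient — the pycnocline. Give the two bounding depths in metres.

40–145 m

Compute the density gradient over each adjacent pair:
  40–145 m: Δρ/Δz = 3.21/105 = 0.031 kg m⁻⁴
  145–164 m: Δρ/Δz = 0.40/19 = 0.021 kg m⁻⁴
  164–193 m: Δρ/Δz = 0.51/29 = 0.018 kg m⁻⁴
The largest gradient is in the 40–145 m interval — the pycnocline.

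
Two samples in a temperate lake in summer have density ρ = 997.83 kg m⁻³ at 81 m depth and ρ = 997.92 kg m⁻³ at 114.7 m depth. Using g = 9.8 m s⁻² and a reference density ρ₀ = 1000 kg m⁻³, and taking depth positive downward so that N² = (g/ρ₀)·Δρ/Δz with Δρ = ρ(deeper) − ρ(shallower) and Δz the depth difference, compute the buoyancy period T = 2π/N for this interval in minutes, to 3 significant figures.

20.5 min

Δρ = 997.92 − 997.83 = 0.09 kg m⁻³ over Δz = 114.7 − 81 = 33.7 m.
N² = (9.8/1000) × (0.09/33.7) = 2.6172 × 10⁻⁵ s⁻².
N = √(2.6172 × 10⁻⁵) = 5.1159 × 10⁻³ rad s⁻¹, so T = 2π/N = 1.2282 × 10³ s = 20.470 min ≈ 20.5 min.
A positive N² confirms static stability across the interval.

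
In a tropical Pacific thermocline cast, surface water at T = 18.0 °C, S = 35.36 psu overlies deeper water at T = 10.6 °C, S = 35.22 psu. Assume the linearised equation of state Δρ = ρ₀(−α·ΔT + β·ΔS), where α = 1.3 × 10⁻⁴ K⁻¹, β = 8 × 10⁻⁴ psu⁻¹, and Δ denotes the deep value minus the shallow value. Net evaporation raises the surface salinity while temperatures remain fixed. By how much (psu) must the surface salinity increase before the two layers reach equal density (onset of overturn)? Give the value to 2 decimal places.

Neutral buoyancy requires −α(T_deep − T_surf) + β(S_deep − S_surf′) = 0.
S_surf′ = S_deep − (α/β)·ΔT = 35.22 − (1.3 × 10⁻⁴/8 × 10⁻⁴)·(-7.4) = 36.4225 psu.
Increase required: 36.4225 − 35.36 = 1.0625 psu.

1.06 psu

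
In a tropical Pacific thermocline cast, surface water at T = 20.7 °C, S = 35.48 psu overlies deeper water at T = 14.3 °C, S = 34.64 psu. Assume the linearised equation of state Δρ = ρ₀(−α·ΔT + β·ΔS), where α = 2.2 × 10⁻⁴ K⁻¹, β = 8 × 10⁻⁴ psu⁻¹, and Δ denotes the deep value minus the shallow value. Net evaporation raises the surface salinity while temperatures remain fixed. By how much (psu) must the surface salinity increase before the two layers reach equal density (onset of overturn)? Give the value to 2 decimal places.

0.92 psu

Neutral buoyancy requires −α(T_deep − T_surf) + β(S_deep − S_surf′) = 0.
S_surf′ = S_deep − (α/β)·ΔT = 34.64 − (2.2 × 10⁻⁴/8 × 10⁻⁴)·(-6.4) = 36.4000 psu.
Increase required: 36.4000 − 35.48 = 0.9200 psu.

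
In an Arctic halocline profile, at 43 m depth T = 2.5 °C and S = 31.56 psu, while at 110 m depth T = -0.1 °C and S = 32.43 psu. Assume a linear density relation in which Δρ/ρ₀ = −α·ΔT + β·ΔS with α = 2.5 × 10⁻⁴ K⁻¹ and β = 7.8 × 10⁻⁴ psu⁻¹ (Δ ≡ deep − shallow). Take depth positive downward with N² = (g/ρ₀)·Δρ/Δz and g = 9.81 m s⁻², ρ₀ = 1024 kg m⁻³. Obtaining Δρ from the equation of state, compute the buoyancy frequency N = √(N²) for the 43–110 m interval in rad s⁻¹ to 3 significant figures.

0.0139 rad s⁻¹

ΔT = -2.6 K, ΔS = +0.87 psu (deep − shallow).
Δρ/ρ₀ = −αΔT + βΔS = 6.50 × 10⁻⁴ + 6.786 × 10⁻⁴ = 1.3286 × 10⁻³, so Δρ ≈ 1.360 kg m⁻³.
N² = (g/ρ₀)·Δρ/Δz = g·(Δρ/ρ₀)/Δz = 9.81 × 1.3286 × 10⁻³ / 67 = 1.9453 × 10⁻⁴ s⁻².
N = √(1.9453 × 10⁻⁴) = 0.013947 rad s⁻¹ ≈ 0.0139 rad s⁻¹.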